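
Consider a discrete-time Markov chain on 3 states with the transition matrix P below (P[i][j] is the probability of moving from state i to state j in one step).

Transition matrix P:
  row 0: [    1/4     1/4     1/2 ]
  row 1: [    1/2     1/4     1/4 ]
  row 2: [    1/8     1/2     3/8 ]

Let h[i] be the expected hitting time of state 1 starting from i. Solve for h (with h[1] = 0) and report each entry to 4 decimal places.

h = [2.7692, 0.0000, 2.1538]

First-step conditioning: h[1] = 0; for i ≠ 1, h[i] = 1 + Σ_k P[i][k]·h[k].
  h[0] = 1 + 1/4·h[0] + 1/2·h[2]
  h[2] = 1 + 1/8·h[0] + 3/8·h[2]
Solving the 2×2 linear system over states ≠ 1 gives exactly h = [36/13, 0, 28/13] (h[1] = 0 is the target).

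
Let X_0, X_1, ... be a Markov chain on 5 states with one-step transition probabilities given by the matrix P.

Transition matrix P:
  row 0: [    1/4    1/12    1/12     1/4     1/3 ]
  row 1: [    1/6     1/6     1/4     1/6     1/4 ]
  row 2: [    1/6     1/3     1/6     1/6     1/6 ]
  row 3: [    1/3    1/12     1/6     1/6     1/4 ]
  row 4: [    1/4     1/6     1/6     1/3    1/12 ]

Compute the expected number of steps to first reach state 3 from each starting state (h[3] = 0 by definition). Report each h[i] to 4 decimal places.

h = [4.0715, 4.5582, 4.6113, 0.0000, 3.8685]

First-step conditioning: h[3] = 0; for i ≠ 3, h[i] = 1 + Σ_k P[i][k]·h[k].
  h[0] = 1 + 1/4·h[0] + 1/12·h[1] + 1/12·h[2] + 1/3·h[4]
  h[1] = 1 + 1/6·h[0] + 1/6·h[1] + 1/4·h[2] + 1/4·h[4]
  h[2] = 1 + 1/6·h[0] + 1/3·h[1] + 1/6·h[2] + 1/6·h[4]
  h[4] = 1 + 1/4·h[0] + 1/6·h[1] + 1/6·h[2] + 1/12·h[4]
Solving the 4×4 linear system over states ≠ 3 gives exactly h = [3530/867, 3952/867, 3998/867, 0, 1118/289] (h[3] = 0 is the target).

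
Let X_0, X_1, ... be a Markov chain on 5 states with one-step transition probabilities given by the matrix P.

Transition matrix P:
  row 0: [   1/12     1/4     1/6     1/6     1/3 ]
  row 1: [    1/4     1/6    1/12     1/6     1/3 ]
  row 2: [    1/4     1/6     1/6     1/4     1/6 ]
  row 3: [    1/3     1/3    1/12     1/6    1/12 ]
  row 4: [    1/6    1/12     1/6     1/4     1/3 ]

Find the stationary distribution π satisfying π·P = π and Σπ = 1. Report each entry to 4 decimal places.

Balance equations π_j = Σ_i π_i·P[i][j]:
  π_0 = 1/12·π_0 + 1/4·π_1 + 1/4·π_2 + 1/3·π_3 + 1/6·π_4
  π_1 = 1/4·π_0 + 1/6·π_1 + 1/6·π_2 + 1/3·π_3 + 1/12·π_4
  π_2 = 1/6·π_0 + 1/12·π_1 + 1/6·π_2 + 1/12·π_3 + 1/6·π_4
  π_3 = 1/6·π_0 + 1/6·π_1 + 1/4·π_2 + 1/6·π_3 + 1/4·π_4
  normalize: π_0 + π_1 + π_2 + π_3 + π_4 = 1
Solving the linear system gives exactly π = [4823/22979, 4496/22979, 3073/22979, 4586/22979, 6001/22979].

π = [0.2099, 0.1957, 0.1337, 0.1996, 0.2612]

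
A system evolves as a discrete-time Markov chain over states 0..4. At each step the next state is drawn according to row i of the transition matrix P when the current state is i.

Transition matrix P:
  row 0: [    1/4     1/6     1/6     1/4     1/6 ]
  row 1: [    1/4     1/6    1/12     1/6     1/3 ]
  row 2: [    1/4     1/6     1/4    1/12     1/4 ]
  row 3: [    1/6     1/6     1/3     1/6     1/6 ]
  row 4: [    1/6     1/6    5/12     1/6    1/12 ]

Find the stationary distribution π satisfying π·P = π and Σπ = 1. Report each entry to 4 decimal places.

Balance equations π_j = Σ_i π_i·P[i][j]:
  π_0 = 1/4·π_0 + 1/4·π_1 + 1/4·π_2 + 1/6·π_3 + 1/6·π_4
  π_1 = 1/6·π_0 + 1/6·π_1 + 1/6·π_2 + 1/6·π_3 + 1/6·π_4
  π_2 = 1/6·π_0 + 1/12·π_1 + 1/4·π_2 + 1/3·π_3 + 5/12·π_4
  π_3 = 1/4·π_0 + 1/6·π_1 + 1/12·π_2 + 1/6·π_3 + 1/6·π_4
  normalize: π_0 + π_1 + π_2 + π_3 + π_4 = 1
Solving the linear system gives exactly π = [2471/11244, 1/6, 2819/11244, 615/3748, 745/3748].

π = [0.2198, 0.1667, 0.2507, 0.1641, 0.1988]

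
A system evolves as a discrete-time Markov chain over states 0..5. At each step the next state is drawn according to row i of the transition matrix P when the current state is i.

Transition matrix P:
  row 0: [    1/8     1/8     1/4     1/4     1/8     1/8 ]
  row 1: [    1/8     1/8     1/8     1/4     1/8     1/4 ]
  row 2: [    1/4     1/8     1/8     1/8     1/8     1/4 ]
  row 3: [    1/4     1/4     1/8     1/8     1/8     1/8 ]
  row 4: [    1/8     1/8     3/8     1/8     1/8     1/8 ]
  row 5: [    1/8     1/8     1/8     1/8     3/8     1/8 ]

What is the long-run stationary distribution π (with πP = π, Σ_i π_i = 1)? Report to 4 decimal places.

π = [0.1690, 0.1455, 0.1878, 0.1643, 0.1667, 0.1667]

Balance equations π_j = Σ_i π_i·P[i][j]:
  π_0 = 1/8·π_0 + 1/8·π_1 + 1/4·π_2 + 1/4·π_3 + 1/8·π_4 + 1/8·π_5
  π_1 = 1/8·π_0 + 1/8·π_1 + 1/8·π_2 + 1/4·π_3 + 1/8·π_4 + 1/8·π_5
  π_2 = 1/4·π_0 + 1/8·π_1 + 1/8·π_2 + 1/8·π_3 + 3/8·π_4 + 1/8·π_5
  π_3 = 1/4·π_0 + 1/4·π_1 + 1/8·π_2 + 1/8·π_3 + 1/8·π_4 + 1/8·π_5
  π_4 = 1/8·π_0 + 1/8·π_1 + 1/8·π_2 + 1/8·π_3 + 1/8·π_4 + 3/8·π_5
  normalize: π_0 + π_1 + π_2 + π_3 + π_4 + π_5 = 1
Solving the linear system gives exactly π = [12/71, 31/213, 40/213, 35/213, 1/6, 1/6].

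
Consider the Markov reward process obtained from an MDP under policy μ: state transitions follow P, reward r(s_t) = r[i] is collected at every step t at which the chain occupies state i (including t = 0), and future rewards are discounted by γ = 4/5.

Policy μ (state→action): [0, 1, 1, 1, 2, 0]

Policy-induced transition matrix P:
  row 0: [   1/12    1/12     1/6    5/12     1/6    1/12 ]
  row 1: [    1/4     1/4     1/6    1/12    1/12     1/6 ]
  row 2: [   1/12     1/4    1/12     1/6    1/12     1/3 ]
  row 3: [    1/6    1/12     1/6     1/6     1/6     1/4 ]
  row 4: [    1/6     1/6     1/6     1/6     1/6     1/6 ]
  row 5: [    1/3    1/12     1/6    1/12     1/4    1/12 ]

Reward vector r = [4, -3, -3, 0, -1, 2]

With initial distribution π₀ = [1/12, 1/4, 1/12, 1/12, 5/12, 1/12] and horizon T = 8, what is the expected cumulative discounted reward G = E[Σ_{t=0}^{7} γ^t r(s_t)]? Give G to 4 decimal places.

t=0: π = [0.0833, 0.2500, 0.0833, 0.0833, 0.4167, 0.0833], E[r] = -0.9167, γ^t·E[r] = -0.916667, running G = -0.916667
t=1: π = [0.1875, 0.1736, 0.1597, 0.1597, 0.1458, 0.1736], E[r] = -0.0486, γ^t·E[r] = -0.038889, running G = -0.955556
t=2: π = [0.1811, 0.1510, 0.1534, 0.1846, 0.1534, 0.1765], E[r] = 0.0110, γ^t·E[r] = 0.007037, running G = -0.948519
t=3: π = [0.1808, 0.1468, 0.1539, 0.1847, 0.1560, 0.1778], E[r] = 0.0206, γ^t·E[r] = 0.010543, running G = -0.937975
t=4: π = [0.1806, 0.1465, 0.1538, 0.1848, 0.1564, 0.1778], E[r] = 0.0209, γ^t·E[r] = 0.008565, running G = -0.929411
t=5: π = [0.1806, 0.1464, 0.1538, 0.1848, 0.1565, 0.1778], E[r] = 0.0210, γ^t·E[r] = 0.006865, running G = -0.922545
t=6: π = [0.1806, 0.1464, 0.1538, 0.1848, 0.1565, 0.1778], E[r] = 0.0210, γ^t·E[r] = 0.005494, running G = -0.917051
t=7: π = [0.1806, 0.1464, 0.1538, 0.1848, 0.1565, 0.1778], E[r] = 0.0210, γ^t·E[r] = 0.004395, running G = -0.912656

G = -0.9127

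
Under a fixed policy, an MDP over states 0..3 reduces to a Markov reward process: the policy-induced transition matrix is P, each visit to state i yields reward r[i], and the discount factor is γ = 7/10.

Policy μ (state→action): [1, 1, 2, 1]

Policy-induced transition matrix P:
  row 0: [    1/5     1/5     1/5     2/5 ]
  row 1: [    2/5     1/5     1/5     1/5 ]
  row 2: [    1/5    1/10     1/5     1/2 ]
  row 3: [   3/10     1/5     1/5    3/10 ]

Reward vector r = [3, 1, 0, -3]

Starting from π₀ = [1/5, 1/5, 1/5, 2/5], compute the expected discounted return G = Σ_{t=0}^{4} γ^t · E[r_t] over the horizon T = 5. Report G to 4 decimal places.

t=0: π = [0.2000, 0.2000, 0.2000, 0.4000], E[r] = -0.4000, γ^t·E[r] = -0.400000, running G = -0.400000
t=1: π = [0.2800, 0.1800, 0.2000, 0.3400], E[r] = 0.0000, γ^t·E[r] = 0.000000, running G = -0.400000
t=2: π = [0.2700, 0.1800, 0.2000, 0.3500], E[r] = -0.0600, γ^t·E[r] = -0.029400, running G = -0.429400
t=3: π = [0.2710, 0.1800, 0.2000, 0.3490], E[r] = -0.0540, γ^t·E[r] = -0.018522, running G = -0.447922
t=4: π = [0.2709, 0.1800, 0.2000, 0.3491], E[r] = -0.0546, γ^t·E[r] = -0.013109, running G = -0.461031

G = -0.4610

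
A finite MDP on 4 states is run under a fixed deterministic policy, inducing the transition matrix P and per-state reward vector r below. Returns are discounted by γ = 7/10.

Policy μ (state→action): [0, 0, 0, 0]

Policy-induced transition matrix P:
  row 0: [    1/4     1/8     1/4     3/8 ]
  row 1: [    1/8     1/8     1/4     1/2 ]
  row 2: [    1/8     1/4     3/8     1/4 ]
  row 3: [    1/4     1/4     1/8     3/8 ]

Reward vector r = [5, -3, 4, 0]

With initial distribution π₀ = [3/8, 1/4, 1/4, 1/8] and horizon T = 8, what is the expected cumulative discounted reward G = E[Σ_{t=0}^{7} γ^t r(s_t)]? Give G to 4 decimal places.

G = 5.0497

t=0: π = [0.3750, 0.2500, 0.2500, 0.1250], E[r] = 2.1250, γ^t·E[r] = 2.125000, running G = 2.125000
t=1: π = [0.1875, 0.1719, 0.2656, 0.3750], E[r] = 1.4844, γ^t·E[r] = 1.039063, running G = 3.164063
t=2: π = [0.1953, 0.2051, 0.2363, 0.3633], E[r] = 1.3066, γ^t·E[r] = 0.640254, running G = 3.804316
t=3: π = [0.1948, 0.2000, 0.2341, 0.3711], E[r] = 1.3108, γ^t·E[r] = 0.449601, running G = 4.253918
t=4: π = [0.1957, 0.2007, 0.2329, 0.3707], E[r] = 1.3083, γ^t·E[r] = 0.314113, running G = 4.568030
t=5: π = [0.1958, 0.2005, 0.2328, 0.3710], E[r] = 1.3088, γ^t·E[r] = 0.219964, running G = 4.787995
t=6: π = [0.1958, 0.2005, 0.2327, 0.3710], E[r] = 1.3087, γ^t·E[r] = 0.153971, running G = 4.941966
t=7: π = [0.1959, 0.2005, 0.2327, 0.3710], E[r] = 1.3088, γ^t·E[r] = 0.107782, running G = 5.049747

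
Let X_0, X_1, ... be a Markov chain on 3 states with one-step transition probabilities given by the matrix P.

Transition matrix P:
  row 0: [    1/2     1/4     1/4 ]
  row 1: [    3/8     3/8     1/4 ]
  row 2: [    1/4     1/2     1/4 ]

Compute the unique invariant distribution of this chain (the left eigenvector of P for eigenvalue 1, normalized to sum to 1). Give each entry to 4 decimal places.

π = [0.3929, 0.3571, 0.2500]

Balance equations π_j = Σ_i π_i·P[i][j]:
  π_0 = 1/2·π_0 + 3/8·π_1 + 1/4·π_2
  π_1 = 1/4·π_0 + 3/8·π_1 + 1/2·π_2
  normalize: π_0 + π_1 + π_2 = 1
Solving the linear system gives exactly π = [11/28, 5/14, 1/4].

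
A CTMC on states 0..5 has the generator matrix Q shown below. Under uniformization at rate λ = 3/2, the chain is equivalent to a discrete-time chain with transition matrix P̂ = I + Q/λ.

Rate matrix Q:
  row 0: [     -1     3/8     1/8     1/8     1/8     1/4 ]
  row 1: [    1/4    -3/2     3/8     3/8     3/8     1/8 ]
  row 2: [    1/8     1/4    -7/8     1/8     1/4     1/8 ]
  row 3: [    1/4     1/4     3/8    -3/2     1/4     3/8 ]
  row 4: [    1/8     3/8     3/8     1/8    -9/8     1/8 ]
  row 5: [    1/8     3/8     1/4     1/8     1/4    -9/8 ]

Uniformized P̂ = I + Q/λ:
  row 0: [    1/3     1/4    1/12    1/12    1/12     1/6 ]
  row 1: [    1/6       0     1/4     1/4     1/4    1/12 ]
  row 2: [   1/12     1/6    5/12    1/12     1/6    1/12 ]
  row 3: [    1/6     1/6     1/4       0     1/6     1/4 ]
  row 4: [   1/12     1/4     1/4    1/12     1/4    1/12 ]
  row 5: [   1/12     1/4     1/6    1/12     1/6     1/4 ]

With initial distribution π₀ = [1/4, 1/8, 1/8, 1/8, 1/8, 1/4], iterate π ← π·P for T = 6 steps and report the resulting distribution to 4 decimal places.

t=0: π = [0.2500, 0.1250, 0.1250, 0.1250, 0.1250, 0.2500]
t=1: π = [0.1667, 0.1979, 0.2083, 0.0938, 0.1667, 0.1667]
t=2: π = [0.1493, 0.1753, 0.2431, 0.1085, 0.1832, 0.1406]
t=3: π = [0.1443, 0.1769, 0.2539, 0.1035, 0.1841, 0.1373]
t=4: π = [0.1428, 0.1760, 0.2568, 0.1042, 0.1847, 0.1355]
t=5: π = [0.1424, 0.1759, 0.2577, 0.1040, 0.1848, 0.1352]
t=6: π = [0.1423, 0.1759, 0.2580, 0.1040, 0.1849, 0.1351]

π = [0.1423, 0.1759, 0.2580, 0.1040, 0.1849, 0.1351]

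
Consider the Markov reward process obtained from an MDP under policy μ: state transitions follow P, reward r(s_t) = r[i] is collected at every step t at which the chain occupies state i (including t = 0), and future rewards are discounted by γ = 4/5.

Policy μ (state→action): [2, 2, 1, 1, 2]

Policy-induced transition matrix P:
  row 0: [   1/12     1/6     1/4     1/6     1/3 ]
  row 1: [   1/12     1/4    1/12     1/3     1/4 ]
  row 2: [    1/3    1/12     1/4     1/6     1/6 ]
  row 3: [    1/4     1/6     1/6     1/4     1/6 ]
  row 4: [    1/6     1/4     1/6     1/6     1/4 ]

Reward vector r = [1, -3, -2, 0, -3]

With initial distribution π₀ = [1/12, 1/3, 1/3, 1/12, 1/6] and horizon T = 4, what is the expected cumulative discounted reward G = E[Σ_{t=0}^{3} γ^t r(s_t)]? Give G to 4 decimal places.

G = -4.8259

t=0: π = [0.0833, 0.3333, 0.3333, 0.0833, 0.1667], E[r] = -2.0833, γ^t·E[r] = -2.083333, running G = -2.083333
t=1: π = [0.1944, 0.1806, 0.1736, 0.2292, 0.2222], E[r] = -1.3611, γ^t·E[r] = -1.088889, running G = -3.172222
t=2: π = [0.1834, 0.1858, 0.1823, 0.2159, 0.2326], E[r] = -1.4363, γ^t·E[r] = -0.919259, running G = -4.091481
t=3: π = [0.1843, 0.1863, 0.1817, 0.2156, 0.2321], E[r] = -1.4344, γ^t·E[r] = -0.734420, running G = -4.825901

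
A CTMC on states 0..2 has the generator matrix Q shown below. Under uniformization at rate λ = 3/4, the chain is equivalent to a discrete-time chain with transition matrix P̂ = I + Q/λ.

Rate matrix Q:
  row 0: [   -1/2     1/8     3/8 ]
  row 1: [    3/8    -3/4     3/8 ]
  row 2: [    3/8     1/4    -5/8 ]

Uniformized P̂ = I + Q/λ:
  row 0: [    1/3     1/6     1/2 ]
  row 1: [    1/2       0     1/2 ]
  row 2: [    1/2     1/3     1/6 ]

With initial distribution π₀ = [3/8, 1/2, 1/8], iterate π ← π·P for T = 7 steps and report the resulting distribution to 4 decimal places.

t=0: π = [0.3750, 0.5000, 0.1250]
t=1: π = [0.4375, 0.1042, 0.4583]
t=2: π = [0.4271, 0.2257, 0.3472]
t=3: π = [0.4288, 0.1869, 0.3843]
t=4: π = [0.4285, 0.1996, 0.3719]
t=5: π = [0.4286, 0.1954, 0.3760]
t=6: π = [0.4286, 0.1968, 0.3747]
t=7: π = [0.4286, 0.1963, 0.3751]

π = [0.4286, 0.1963, 0.3751]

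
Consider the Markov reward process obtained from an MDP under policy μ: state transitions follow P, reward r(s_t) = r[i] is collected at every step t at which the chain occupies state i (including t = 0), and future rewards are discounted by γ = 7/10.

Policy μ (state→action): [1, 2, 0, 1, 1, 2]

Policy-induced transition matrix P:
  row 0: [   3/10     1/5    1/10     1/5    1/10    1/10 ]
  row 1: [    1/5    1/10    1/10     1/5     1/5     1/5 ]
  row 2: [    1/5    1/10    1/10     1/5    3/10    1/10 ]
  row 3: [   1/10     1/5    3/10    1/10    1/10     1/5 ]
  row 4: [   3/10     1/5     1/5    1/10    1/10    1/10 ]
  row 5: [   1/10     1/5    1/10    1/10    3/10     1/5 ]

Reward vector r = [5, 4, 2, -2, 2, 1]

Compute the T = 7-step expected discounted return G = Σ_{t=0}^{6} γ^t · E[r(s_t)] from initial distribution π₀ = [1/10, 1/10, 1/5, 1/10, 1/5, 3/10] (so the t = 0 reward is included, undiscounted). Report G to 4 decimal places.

G = 6.3464

t=0: π = [0.1000, 0.1000, 0.2000, 0.1000, 0.2000, 0.3000], E[r] = 1.8000, γ^t·E[r] = 1.800000, running G = 1.800000
t=1: π = [0.1900, 0.1700, 0.1400, 0.1400, 0.2100, 0.1500], E[r] = 2.2000, γ^t·E[r] = 1.540000, running G = 3.340000
t=2: π = [0.2110, 0.1690, 0.1490, 0.1500, 0.1750, 0.1460], E[r] = 2.2250, γ^t·E[r] = 1.090250, running G = 4.430250
t=3: π = [0.2090, 0.1682, 0.1475, 0.1529, 0.1759, 0.1465], E[r] = 2.2053, γ^t·E[r] = 0.756418, running G = 5.186668
t=4: π = [0.2086, 0.1684, 0.1482, 0.1525, 0.1756, 0.1468], E[r] = 2.2059, γ^t·E[r] = 0.529629, running G = 5.716297
t=5: π = [0.2085, 0.1683, 0.1481, 0.1525, 0.1758, 0.1468], E[r] = 2.2053, γ^t·E[r] = 0.370651, running G = 6.086948
t=6: π = [0.2085, 0.1684, 0.1481, 0.1525, 0.1758, 0.1468], E[r] = 2.2055, γ^t·E[r] = 0.259477, running G = 6.346425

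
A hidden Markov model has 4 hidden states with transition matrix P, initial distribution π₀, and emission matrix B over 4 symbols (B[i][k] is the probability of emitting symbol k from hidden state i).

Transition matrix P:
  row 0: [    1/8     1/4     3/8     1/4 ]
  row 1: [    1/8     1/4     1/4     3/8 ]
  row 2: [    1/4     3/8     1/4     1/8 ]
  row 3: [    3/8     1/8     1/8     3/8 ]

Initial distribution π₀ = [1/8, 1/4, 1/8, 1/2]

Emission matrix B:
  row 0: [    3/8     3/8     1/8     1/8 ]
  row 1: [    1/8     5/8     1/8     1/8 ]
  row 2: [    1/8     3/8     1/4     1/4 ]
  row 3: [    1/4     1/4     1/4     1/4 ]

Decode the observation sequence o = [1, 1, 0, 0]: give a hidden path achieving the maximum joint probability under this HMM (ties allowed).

t=0: δ = [4.688e-02, 1.562e-01, 4.688e-02, 1.250e-01]  (obs o_0=1)
t=1: δ = [1.758e-02, 2.441e-02, 1.465e-02, 1.465e-02]  ψ = [3, 1, 1, 1]  (obs o_1=1)
t=2: δ = [2.060e-03, 7.629e-04, 8.240e-04, 2.289e-03]  ψ = [3, 1, 0, 1]  (obs o_2=0)
t=3: δ = [3.219e-04, 6.437e-05, 9.656e-05, 2.146e-04]  ψ = [3, 0, 0, 3]  (obs o_3=0)
backtrack: best end state = 0; path = [1, 1, 3, 0]

path = [1, 1, 3, 0]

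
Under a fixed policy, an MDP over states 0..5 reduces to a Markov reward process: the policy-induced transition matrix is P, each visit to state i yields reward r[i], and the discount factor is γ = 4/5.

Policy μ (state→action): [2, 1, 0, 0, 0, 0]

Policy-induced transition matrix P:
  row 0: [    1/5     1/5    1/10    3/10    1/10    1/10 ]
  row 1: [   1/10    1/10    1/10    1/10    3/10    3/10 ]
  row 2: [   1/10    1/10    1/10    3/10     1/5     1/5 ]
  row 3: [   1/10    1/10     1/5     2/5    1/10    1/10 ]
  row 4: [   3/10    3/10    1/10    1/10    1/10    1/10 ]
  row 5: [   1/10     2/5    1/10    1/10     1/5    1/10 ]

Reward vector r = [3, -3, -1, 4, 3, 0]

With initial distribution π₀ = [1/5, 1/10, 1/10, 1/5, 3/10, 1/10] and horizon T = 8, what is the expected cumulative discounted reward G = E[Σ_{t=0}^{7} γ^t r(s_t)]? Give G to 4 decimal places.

G = 5.4466

t=0: π = [0.2000, 0.1000, 0.1000, 0.2000, 0.3000, 0.1000], E[r] = 1.9000, γ^t·E[r] = 1.900000, running G = 1.900000
t=1: π = [0.1800, 0.2100, 0.1200, 0.2200, 0.1400, 0.1300], E[r] = 1.0900, γ^t·E[r] = 0.872000, running G = 2.772000
t=2: π = [0.1460, 0.1850, 0.1220, 0.2260, 0.1670, 0.1540], E[r] = 1.1660, γ^t·E[r] = 0.746240, running G = 3.518240
t=3: π = [0.1480, 0.1942, 0.1226, 0.2214, 0.1646, 0.1492], E[r] = 1.1182, γ^t·E[r] = 0.572518, running G = 4.090758
t=4: π = [0.1477, 0.1925, 0.1221, 0.2205, 0.1660, 0.1511], E[r] = 1.1238, γ^t·E[r] = 0.460308, running G = 4.551067
t=5: π = [0.1480, 0.1933, 0.1221, 0.2201, 0.1658, 0.1507], E[r] = 1.1200, γ^t·E[r] = 0.366986, running G = 4.918053
t=6: π = [0.1480, 0.1932, 0.1220, 0.2200, 0.1659, 0.1509], E[r] = 1.1203, γ^t·E[r] = 0.293692, running G = 5.211745
t=7: π = [0.1480, 0.1932, 0.1220, 0.2200, 0.1659, 0.1508], E[r] = 1.1200, γ^t·E[r] = 0.234885, running G = 5.446630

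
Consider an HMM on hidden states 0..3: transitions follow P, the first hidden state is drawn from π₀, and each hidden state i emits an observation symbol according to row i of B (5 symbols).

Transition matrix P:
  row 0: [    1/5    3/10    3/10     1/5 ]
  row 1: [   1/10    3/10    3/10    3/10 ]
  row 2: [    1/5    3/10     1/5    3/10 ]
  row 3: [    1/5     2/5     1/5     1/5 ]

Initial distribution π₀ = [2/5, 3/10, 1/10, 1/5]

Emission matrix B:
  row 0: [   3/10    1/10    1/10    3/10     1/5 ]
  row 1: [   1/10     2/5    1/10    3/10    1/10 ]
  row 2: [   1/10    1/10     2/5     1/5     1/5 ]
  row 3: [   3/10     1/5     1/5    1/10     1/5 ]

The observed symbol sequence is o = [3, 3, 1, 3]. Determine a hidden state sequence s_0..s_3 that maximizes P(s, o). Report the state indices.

path = [0, 1, 1, 1]

t=0: δ = [1.200e-01, 9.000e-02, 2.000e-02, 2.000e-02]  (obs o_0=3)
t=1: δ = [7.200e-03, 1.080e-02, 7.200e-03, 2.700e-03]  ψ = [0, 0, 0, 1]  (obs o_1=3)
t=2: δ = [1.440e-04, 1.296e-03, 3.240e-04, 6.480e-04]  ψ = [0, 1, 1, 1]  (obs o_2=1)
t=3: δ = [3.888e-05, 1.166e-04, 7.776e-05, 3.888e-05]  ψ = [1, 1, 1, 1]  (obs o_3=3)
backtrack: best end state = 1; path = [0, 1, 1, 1]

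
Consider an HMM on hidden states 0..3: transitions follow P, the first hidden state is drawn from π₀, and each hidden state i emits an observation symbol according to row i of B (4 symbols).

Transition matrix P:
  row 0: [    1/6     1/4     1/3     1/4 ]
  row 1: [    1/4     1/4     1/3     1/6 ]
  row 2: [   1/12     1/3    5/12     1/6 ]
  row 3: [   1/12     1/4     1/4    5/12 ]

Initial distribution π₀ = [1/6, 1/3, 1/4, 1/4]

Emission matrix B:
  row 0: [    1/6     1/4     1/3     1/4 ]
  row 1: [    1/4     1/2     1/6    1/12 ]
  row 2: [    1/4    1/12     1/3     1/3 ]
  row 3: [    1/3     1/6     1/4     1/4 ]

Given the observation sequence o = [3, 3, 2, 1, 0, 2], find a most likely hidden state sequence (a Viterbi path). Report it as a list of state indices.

t=0: δ = [4.167e-02, 2.778e-02, 8.333e-02, 6.250e-02]  (obs o_0=3)
t=1: δ = [1.736e-03, 2.315e-03, 1.157e-02, 6.510e-03]  ψ = [0, 2, 2, 3]  (obs o_1=3)
t=2: δ = [3.215e-04, 6.430e-04, 1.608e-03, 6.782e-04]  ψ = [2, 2, 2, 3]  (obs o_2=2)
t=3: δ = [4.019e-05, 2.679e-04, 5.582e-05, 4.710e-05]  ψ = [1, 2, 2, 3]  (obs o_3=1)
t=4: δ = [1.116e-05, 1.674e-05, 2.233e-05, 1.488e-05]  ψ = [1, 1, 1, 1]  (obs o_4=0)
t=5: δ = [1.395e-06, 1.240e-06, 3.101e-06, 1.550e-06]  ψ = [1, 2, 2, 3]  (obs o_5=2)
backtrack: best end state = 2; path = [2, 2, 2, 1, 2, 2]

path = [2, 2, 2, 1, 2, 2]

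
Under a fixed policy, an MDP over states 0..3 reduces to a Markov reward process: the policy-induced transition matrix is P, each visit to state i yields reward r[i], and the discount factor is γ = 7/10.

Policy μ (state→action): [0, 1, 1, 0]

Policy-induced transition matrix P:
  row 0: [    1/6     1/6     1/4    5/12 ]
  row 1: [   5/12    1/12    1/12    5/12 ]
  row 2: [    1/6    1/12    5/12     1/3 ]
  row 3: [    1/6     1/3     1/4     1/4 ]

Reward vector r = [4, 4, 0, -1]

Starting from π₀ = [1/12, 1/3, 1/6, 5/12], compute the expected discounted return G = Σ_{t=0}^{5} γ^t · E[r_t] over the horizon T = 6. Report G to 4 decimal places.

G = 3.8294

t=0: π = [0.0833, 0.3333, 0.1667, 0.4167], E[r] = 1.2500, γ^t·E[r] = 1.250000, running G = 1.250000
t=1: π = [0.2500, 0.1944, 0.2222, 0.3333], E[r] = 1.4444, γ^t·E[r] = 1.011111, running G = 2.261111
t=2: π = [0.2153, 0.1875, 0.2546, 0.3426], E[r] = 1.2685, γ^t·E[r] = 0.621574, running G = 2.882685
t=3: π = [0.2135, 0.1869, 0.2612, 0.3383], E[r] = 1.2635, γ^t·E[r] = 0.433382, running G = 3.316067
t=4: π = [0.2134, 0.1857, 0.2624, 0.3385], E[r] = 1.2579, γ^t·E[r] = 0.302032, running G = 3.618098
t=5: π = [0.2131, 0.1857, 0.2628, 0.3384], E[r] = 1.2570, γ^t·E[r] = 0.211260, running G = 3.829358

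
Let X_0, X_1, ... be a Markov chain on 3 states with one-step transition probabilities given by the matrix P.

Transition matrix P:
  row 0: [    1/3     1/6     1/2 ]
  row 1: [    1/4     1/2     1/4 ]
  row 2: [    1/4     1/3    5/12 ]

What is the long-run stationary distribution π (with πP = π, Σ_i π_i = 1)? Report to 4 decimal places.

Balance equations π_j = Σ_i π_i·P[i][j]:
  π_0 = 1/3·π_0 + 1/4·π_1 + 1/4·π_2
  π_1 = 1/6·π_0 + 1/2·π_1 + 1/3·π_2
  normalize: π_0 + π_1 + π_2 = 1
Solving the linear system gives exactly π = [3/11, 19/55, 21/55].

π = [0.2727, 0.3455, 0.3818]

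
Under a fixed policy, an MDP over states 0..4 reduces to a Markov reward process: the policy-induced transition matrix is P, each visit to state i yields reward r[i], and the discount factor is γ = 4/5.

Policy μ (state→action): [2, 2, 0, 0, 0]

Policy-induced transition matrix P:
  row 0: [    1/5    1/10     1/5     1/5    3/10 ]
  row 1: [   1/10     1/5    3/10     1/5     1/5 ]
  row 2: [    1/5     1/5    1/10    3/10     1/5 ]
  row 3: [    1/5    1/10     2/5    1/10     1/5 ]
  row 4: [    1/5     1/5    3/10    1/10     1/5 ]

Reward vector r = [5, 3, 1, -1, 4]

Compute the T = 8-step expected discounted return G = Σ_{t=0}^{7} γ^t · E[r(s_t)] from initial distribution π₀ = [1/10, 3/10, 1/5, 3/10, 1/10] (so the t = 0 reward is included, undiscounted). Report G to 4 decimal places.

t=0: π = [0.1000, 0.3000, 0.2000, 0.3000, 0.1000], E[r] = 1.7000, γ^t·E[r] = 1.700000, running G = 1.700000
t=1: π = [0.1700, 0.1600, 0.2800, 0.1800, 0.2100], E[r] = 2.2700, γ^t·E[r] = 1.816000, running G = 3.516000
t=2: π = [0.1840, 0.1650, 0.2450, 0.1890, 0.2170], E[r] = 2.3390, γ^t·E[r] = 1.496960, running G = 5.012960
t=3: π = [0.1835, 0.1627, 0.2515, 0.1839, 0.2184], E[r] = 2.3468, γ^t·E[r] = 1.201562, running G = 6.214522
t=4: π = [0.1837, 0.1633, 0.2497, 0.1849, 0.2184], E[r] = 2.3467, γ^t·E[r] = 0.961188, running G = 7.175709
t=5: π = [0.1837, 0.1631, 0.2502, 0.1846, 0.2184], E[r] = 2.3468, γ^t·E[r] = 0.768996, running G = 7.944706
t=6: π = [0.1837, 0.1632, 0.2501, 0.1847, 0.2184], E[r] = 2.3468, γ^t·E[r] = 0.615187, running G = 8.559893
t=7: π = [0.1837, 0.1632, 0.2501, 0.1847, 0.2184], E[r] = 2.3468, γ^t·E[r] = 0.492152, running G = 9.052045

G = 9.0520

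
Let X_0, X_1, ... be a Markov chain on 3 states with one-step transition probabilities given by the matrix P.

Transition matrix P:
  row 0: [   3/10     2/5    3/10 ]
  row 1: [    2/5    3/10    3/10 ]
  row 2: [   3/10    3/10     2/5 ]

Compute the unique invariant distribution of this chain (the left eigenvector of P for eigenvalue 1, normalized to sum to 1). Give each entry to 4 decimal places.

π = [0.3333, 0.3333, 0.3333]

Balance equations π_j = Σ_i π_i·P[i][j]:
  π_0 = 3/10·π_0 + 2/5·π_1 + 3/10·π_2
  π_1 = 2/5·π_0 + 3/10·π_1 + 3/10·π_2
  normalize: π_0 + π_1 + π_2 = 1
Solving the linear system gives exactly π = [1/3, 1/3, 1/3].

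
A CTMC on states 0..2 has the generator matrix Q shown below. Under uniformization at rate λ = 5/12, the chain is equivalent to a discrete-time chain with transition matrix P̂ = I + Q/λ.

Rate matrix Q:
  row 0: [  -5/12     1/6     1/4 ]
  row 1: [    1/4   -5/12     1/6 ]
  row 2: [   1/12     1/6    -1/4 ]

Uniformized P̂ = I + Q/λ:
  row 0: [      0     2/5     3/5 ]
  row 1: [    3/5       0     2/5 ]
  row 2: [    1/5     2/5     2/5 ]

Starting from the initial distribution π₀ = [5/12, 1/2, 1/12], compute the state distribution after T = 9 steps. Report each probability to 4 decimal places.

t=0: π = [0.4167, 0.5000, 0.0833]
t=1: π = [0.3167, 0.2000, 0.4833]
t=2: π = [0.2167, 0.3200, 0.4633]
t=3: π = [0.2847, 0.2720, 0.4433]
t=4: π = [0.2519, 0.2912, 0.4569]
t=5: π = [0.2661, 0.2835, 0.4504]
t=6: π = [0.2602, 0.2866, 0.4532]
t=7: π = [0.2626, 0.2854, 0.4520]
t=8: π = [0.2616, 0.2859, 0.4525]
t=9: π = [0.2620, 0.2857, 0.4523]

π = [0.2620, 0.2857, 0.4523]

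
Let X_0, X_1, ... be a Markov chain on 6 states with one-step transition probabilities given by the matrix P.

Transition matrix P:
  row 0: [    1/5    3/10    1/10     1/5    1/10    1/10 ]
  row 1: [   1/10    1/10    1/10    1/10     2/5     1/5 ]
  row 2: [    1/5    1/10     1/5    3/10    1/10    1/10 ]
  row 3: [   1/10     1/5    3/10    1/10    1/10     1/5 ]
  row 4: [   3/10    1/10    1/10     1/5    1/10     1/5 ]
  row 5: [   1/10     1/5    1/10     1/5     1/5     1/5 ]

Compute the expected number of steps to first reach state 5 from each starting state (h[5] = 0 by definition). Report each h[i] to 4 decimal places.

h = [6.5871, 5.9492, 6.6705, 6.0614, 6.0560, 0.0000]

First-step conditioning: h[5] = 0; for i ≠ 5, h[i] = 1 + Σ_k P[i][k]·h[k].
  h[0] = 1 + 1/5·h[0] + 3/10·h[1] + 1/10·h[2] + 1/5·h[3] + 1/10·h[4]
  h[1] = 1 + 1/10·h[0] + 1/10·h[1] + 1/10·h[2] + 1/10·h[3] + 2/5·h[4]
  h[2] = 1 + 1/5·h[0] + 1/10·h[1] + 1/5·h[2] + 3/10·h[3] + 1/10·h[4]
  h[3] = 1 + 1/10·h[0] + 1/5·h[1] + 3/10·h[2] + 1/10·h[3] + 1/10·h[4]
  h[4] = 1 + 3/10·h[0] + 1/10·h[1] + 1/10·h[2] + 1/5·h[3] + 1/10·h[4]
Solving the 5×5 linear system over states ≠ 5 gives exactly h = [120920/18357, 109210/18357, 122450/18357, 37090/6119, 111170/18357, 0] (h[5] = 0 is the target).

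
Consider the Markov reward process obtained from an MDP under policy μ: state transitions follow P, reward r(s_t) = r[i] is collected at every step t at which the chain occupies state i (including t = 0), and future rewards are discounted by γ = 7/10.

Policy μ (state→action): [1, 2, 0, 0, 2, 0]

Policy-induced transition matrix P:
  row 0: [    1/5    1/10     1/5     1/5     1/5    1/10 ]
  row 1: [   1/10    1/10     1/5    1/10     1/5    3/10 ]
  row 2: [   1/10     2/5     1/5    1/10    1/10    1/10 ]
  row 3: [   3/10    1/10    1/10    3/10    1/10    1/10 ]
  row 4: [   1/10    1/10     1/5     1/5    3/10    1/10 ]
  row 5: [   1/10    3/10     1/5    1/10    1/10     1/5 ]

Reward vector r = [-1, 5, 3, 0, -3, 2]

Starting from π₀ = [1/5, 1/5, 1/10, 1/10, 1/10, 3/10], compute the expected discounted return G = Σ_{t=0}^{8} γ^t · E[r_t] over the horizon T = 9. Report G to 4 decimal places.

G = 3.9969

t=0: π = [0.2000, 0.2000, 0.1000, 0.1000, 0.1000, 0.3000], E[r] = 1.4000, γ^t·E[r] = 1.400000, running G = 1.400000
t=1: π = [0.1400, 0.1900, 0.1900, 0.1500, 0.1600, 0.1700], E[r] = 1.2400, γ^t·E[r] = 0.868000, running G = 2.268000
t=2: π = [0.1440, 0.1910, 0.1850, 0.1600, 0.1650, 0.1550], E[r] = 1.1810, γ^t·E[r] = 0.578690, running G = 2.846690
t=3: π = [0.1464, 0.1865, 0.1840, 0.1629, 0.1665, 0.1537], E[r] = 1.1460, γ^t·E[r] = 0.393078, running G = 3.239768
t=4: π = [0.1472, 0.1859, 0.1837, 0.1639, 0.1666, 0.1527], E[r] = 1.1392, γ^t·E[r] = 0.273517, running G = 3.513285
t=5: π = [0.1475, 0.1856, 0.1836, 0.1642, 0.1666, 0.1525], E[r] = 1.1366, γ^t·E[r] = 0.191026, running G = 3.704311
t=6: π = [0.1476, 0.1856, 0.1836, 0.1642, 0.1666, 0.1524], E[r] = 1.1359, γ^t·E[r] = 0.133634, running G = 3.837946
t=7: π = [0.1476, 0.1856, 0.1836, 0.1643, 0.1666, 0.1524], E[r] = 1.1356, γ^t·E[r] = 0.093525, running G = 3.931471
t=8: π = [0.1476, 0.1855, 0.1836, 0.1643, 0.1666, 0.1523], E[r] = 1.1356, γ^t·E[r] = 0.065464, running G = 3.996935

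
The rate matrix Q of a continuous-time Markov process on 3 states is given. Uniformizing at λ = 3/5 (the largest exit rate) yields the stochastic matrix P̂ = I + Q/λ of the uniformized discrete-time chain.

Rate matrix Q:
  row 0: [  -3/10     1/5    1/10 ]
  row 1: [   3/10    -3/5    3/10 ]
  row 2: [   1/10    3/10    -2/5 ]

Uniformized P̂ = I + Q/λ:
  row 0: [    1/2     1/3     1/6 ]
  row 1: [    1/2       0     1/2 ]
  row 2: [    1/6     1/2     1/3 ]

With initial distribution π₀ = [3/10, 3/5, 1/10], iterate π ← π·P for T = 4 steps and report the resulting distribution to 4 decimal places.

t=0: π = [0.3000, 0.6000, 0.1000]
t=1: π = [0.4667, 0.1500, 0.3833]
t=2: π = [0.3722, 0.3472, 0.2806]
t=3: π = [0.4065, 0.2644, 0.3292]
t=4: π = [0.3903, 0.3001, 0.3096]

π = [0.3903, 0.3001, 0.3096]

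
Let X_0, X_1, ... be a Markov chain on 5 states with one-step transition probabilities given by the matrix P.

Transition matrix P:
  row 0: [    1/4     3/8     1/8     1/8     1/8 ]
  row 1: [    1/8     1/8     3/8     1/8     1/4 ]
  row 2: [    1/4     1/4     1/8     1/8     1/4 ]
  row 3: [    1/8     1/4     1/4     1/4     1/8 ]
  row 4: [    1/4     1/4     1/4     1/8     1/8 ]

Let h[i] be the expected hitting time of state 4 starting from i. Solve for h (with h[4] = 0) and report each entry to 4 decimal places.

h = [5.4279, 4.7660, 4.8322, 5.4374, 0.0000]

First-step conditioning: h[4] = 0; for i ≠ 4, h[i] = 1 + Σ_k P[i][k]·h[k].
  h[0] = 1 + 1/4·h[0] + 3/8·h[1] + 1/8·h[2] + 1/8·h[3]
  h[1] = 1 + 1/8·h[0] + 1/8·h[1] + 3/8·h[2] + 1/8·h[3]
  h[2] = 1 + 1/4·h[0] + 1/4·h[1] + 1/8·h[2] + 1/8·h[3]
  h[3] = 1 + 1/8·h[0] + 1/4·h[1] + 1/4·h[2] + 1/4·h[3]
Solving the 4×4 linear system over states ≠ 4 gives exactly h = [2296/423, 224/47, 2044/423, 2300/423, 0] (h[4] = 0 is the target).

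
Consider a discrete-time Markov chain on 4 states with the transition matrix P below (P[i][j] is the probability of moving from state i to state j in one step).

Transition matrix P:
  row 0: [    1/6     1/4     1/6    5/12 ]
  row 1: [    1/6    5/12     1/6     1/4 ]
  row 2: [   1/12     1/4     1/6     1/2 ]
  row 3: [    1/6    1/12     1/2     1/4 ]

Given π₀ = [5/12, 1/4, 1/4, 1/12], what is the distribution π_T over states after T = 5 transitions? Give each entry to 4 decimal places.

π = [0.1431, 0.2315, 0.2808, 0.3447]

t=0: π = [0.4167, 0.2500, 0.2500, 0.0833]
t=1: π = [0.1458, 0.2778, 0.1944, 0.3819]
t=2: π = [0.1505, 0.2326, 0.2940, 0.3229]
t=3: π = [0.1422, 0.2350, 0.2743, 0.3486]
t=4: π = [0.1438, 0.2311, 0.2829, 0.3423]
t=5: π = [0.1431, 0.2315, 0.2808, 0.3447]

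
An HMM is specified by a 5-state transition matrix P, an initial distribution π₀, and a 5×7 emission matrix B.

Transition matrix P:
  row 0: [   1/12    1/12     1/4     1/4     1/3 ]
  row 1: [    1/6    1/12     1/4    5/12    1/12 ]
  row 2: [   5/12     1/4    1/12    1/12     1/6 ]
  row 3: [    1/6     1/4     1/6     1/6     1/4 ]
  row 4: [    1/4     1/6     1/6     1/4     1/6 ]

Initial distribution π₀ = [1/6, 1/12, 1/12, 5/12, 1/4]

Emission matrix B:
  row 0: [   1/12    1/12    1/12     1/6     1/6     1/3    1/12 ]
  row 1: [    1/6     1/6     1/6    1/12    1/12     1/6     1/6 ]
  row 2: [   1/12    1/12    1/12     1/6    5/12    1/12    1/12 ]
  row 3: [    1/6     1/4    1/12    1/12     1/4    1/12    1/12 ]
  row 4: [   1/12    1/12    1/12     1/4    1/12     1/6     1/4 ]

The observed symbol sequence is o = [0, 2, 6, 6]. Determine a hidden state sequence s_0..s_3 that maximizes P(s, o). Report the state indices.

path = [3, 1, 3, 4]

t=0: δ = [1.389e-02, 1.389e-02, 6.944e-03, 6.944e-02, 2.083e-02]  (obs o_0=0)
t=1: δ = [9.645e-04, 2.894e-03, 9.645e-04, 9.645e-04, 1.447e-03]  ψ = [3, 3, 3, 3, 3]  (obs o_1=2)
t=2: δ = [4.019e-05, 4.019e-05, 6.028e-05, 1.005e-04, 8.038e-05]  ψ = [1, 1, 1, 1, 0]  (obs o_2=6)
t=3: δ = [2.093e-06, 4.186e-06, 1.395e-06, 1.674e-06, 6.279e-06]  ψ = [2, 3, 3, 4, 3]  (obs o_3=6)
backtrack: best end state = 4; path = [3, 1, 3, 4]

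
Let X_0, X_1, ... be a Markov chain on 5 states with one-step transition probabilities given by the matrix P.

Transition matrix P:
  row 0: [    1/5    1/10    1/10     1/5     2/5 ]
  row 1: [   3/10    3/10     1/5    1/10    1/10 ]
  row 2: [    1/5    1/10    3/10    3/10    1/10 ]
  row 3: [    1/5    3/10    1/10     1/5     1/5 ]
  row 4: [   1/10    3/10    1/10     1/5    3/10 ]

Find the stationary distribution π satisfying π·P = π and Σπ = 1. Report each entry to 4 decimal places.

Balance equations π_j = Σ_i π_i·P[i][j]:
  π_0 = 1/5·π_0 + 3/10·π_1 + 1/5·π_2 + 1/5·π_3 + 1/10·π_4
  π_1 = 1/10·π_0 + 3/10·π_1 + 1/10·π_2 + 3/10·π_3 + 3/10·π_4
  π_2 = 1/10·π_0 + 1/5·π_1 + 3/10·π_2 + 1/10·π_3 + 1/10·π_4
  π_3 = 1/5·π_0 + 1/10·π_1 + 3/10·π_2 + 1/5·π_3 + 1/5·π_4
  normalize: π_0 + π_1 + π_2 + π_3 + π_4 = 1
Solving the linear system gives exactly π = [1545/7706, 883/3853, 592/3853, 1483/7706, 864/3853].

π = [0.2005, 0.2292, 0.1536, 0.1924, 0.2242]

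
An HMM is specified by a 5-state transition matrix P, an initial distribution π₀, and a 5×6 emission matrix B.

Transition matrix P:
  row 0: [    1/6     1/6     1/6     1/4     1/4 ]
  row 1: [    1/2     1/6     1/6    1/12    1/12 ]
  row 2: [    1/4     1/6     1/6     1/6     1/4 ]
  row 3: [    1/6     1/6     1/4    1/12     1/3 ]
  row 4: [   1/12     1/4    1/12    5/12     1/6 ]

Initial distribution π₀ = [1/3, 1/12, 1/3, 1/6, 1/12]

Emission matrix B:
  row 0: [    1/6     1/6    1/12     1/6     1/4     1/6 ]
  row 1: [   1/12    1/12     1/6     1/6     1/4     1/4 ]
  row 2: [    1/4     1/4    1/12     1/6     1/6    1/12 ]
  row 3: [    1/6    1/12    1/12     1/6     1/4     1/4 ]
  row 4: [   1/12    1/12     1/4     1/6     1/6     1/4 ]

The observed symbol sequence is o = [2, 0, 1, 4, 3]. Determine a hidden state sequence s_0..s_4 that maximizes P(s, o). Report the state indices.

path = [4, 3, 2, 1, 0]

t=0: δ = [2.778e-02, 1.389e-02, 2.778e-02, 1.389e-02, 2.083e-02]  (obs o_0=2)
t=1: δ = [1.157e-03, 4.340e-04, 1.157e-03, 1.447e-03, 5.787e-04]  ψ = [1, 4, 0, 4, 0]  (obs o_1=0)
t=2: δ = [4.823e-05, 2.009e-05, 9.042e-05, 2.411e-05, 4.019e-05]  ψ = [2, 3, 3, 0, 3]  (obs o_2=1)
t=3: δ = [5.651e-06, 3.768e-06, 2.512e-06, 4.186e-06, 3.768e-06]  ψ = [2, 2, 2, 4, 2]  (obs o_3=4)
t=4: δ = [3.140e-07, 1.570e-07, 1.744e-07, 2.616e-07, 2.355e-07]  ψ = [1, 0, 3, 4, 0]  (obs o_4=3)
backtrack: best end state = 0; path = [4, 3, 2, 1, 0]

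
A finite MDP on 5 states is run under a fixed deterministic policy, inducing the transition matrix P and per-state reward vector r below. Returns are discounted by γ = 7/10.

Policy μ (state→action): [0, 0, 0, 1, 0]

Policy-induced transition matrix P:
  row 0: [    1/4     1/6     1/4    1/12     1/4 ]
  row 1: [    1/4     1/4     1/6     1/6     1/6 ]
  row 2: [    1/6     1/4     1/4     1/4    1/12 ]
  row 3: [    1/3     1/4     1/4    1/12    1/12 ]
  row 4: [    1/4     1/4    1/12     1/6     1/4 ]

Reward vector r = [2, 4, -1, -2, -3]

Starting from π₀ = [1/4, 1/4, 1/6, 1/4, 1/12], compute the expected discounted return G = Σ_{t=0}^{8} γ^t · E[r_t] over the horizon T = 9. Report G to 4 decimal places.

G = 1.4836

t=0: π = [0.2500, 0.2500, 0.1667, 0.2500, 0.0833], E[r] = 0.5833, γ^t·E[r] = 0.583333, running G = 0.583333
t=1: π = [0.2569, 0.2292, 0.2153, 0.1389, 0.1597], E[r] = 0.4583, γ^t·E[r] = 0.320833, running G = 0.904167
t=2: π = [0.2436, 0.2286, 0.2043, 0.1516, 0.1719], E[r] = 0.3785, γ^t·E[r] = 0.185451, running G = 1.089618
t=3: π = [0.2456, 0.2297, 0.2023, 0.1508, 0.1716], E[r] = 0.3913, γ^t·E[r] = 0.134216, running G = 1.223834
t=4: π = [0.2457, 0.2295, 0.2023, 0.1505, 0.1720], E[r] = 0.3902, γ^t·E[r] = 0.093698, running G = 1.317532
t=5: π = [0.2457, 0.2295, 0.2022, 0.1505, 0.1721], E[r] = 0.3900, γ^t·E[r] = 0.065550, running G = 1.383083
t=6: π = [0.2457, 0.2295, 0.2022, 0.1505, 0.1721], E[r] = 0.3900, γ^t·E[r] = 0.045886, running G = 1.428969
t=7: π = [0.2457, 0.2295, 0.2022, 0.1505, 0.1721], E[r] = 0.3900, γ^t·E[r] = 0.032120, running G = 1.461089
t=8: π = [0.2457, 0.2295, 0.2022, 0.1505, 0.1721], E[r] = 0.3900, γ^t·E[r] = 0.022484, running G = 1.483573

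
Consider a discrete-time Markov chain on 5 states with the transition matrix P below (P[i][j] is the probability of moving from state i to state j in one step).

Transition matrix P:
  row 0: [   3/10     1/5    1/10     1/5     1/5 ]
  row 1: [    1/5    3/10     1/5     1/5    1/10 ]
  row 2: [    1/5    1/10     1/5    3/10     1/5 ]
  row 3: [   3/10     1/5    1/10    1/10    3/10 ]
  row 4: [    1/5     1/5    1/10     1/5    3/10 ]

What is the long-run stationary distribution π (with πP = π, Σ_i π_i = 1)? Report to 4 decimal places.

π = [0.2438, 0.2073, 0.1341, 0.1940, 0.2207]

Balance equations π_j = Σ_i π_i·P[i][j]:
  π_0 = 3/10·π_0 + 1/5·π_1 + 1/5·π_2 + 3/10·π_3 + 1/5·π_4
  π_1 = 1/5·π_0 + 3/10·π_1 + 1/10·π_2 + 1/5·π_3 + 1/5·π_4
  π_2 = 1/10·π_0 + 1/5·π_1 + 1/5·π_2 + 1/10·π_3 + 1/10·π_4
  π_3 = 1/5·π_0 + 1/5·π_1 + 3/10·π_2 + 1/10·π_3 + 1/5·π_4
  normalize: π_0 + π_1 + π_2 + π_3 + π_4 = 1
Solving the linear system gives exactly π = [1979/8118, 17/82, 11/82, 175/902, 896/4059].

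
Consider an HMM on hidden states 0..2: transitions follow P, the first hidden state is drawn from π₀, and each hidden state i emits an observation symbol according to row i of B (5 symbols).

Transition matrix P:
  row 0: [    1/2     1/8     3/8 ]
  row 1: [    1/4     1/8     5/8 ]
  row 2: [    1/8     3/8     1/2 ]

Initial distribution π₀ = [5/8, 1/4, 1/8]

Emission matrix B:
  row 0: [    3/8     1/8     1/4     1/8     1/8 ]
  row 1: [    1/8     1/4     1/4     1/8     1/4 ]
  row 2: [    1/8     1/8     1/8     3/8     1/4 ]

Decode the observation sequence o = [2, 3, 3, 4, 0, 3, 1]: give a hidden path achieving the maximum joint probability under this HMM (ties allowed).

path = [0, 2, 2, 2, 2, 2, 1]

t=0: δ = [1.562e-01, 6.250e-02, 1.562e-02]  (obs o_0=2)
t=1: δ = [9.766e-03, 2.441e-03, 2.197e-02]  ψ = [0, 0, 0]  (obs o_1=3)
t=2: δ = [6.104e-04, 1.030e-03, 4.120e-03]  ψ = [0, 2, 2]  (obs o_2=3)
t=3: δ = [6.437e-05, 3.862e-04, 5.150e-04]  ψ = [2, 2, 2]  (obs o_3=4)
t=4: δ = [3.621e-05, 2.414e-05, 3.219e-05]  ψ = [1, 2, 2]  (obs o_4=0)
t=5: δ = [2.263e-06, 1.509e-06, 6.035e-06]  ψ = [0, 2, 2]  (obs o_5=3)
t=6: δ = [1.414e-07, 5.658e-07, 3.772e-07]  ψ = [0, 2, 2]  (obs o_6=1)
backtrack: best end state = 1; path = [0, 2, 2, 2, 2, 2, 1]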